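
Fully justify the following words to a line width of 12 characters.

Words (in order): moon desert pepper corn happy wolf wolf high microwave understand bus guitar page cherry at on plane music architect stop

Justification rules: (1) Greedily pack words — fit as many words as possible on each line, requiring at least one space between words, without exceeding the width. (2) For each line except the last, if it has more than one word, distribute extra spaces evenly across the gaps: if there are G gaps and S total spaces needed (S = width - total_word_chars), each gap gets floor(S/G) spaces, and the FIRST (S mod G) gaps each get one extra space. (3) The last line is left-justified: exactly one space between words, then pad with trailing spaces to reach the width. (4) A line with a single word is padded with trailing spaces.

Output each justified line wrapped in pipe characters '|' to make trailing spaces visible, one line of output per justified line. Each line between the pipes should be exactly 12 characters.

Line 1: ['moon', 'desert'] (min_width=11, slack=1)
Line 2: ['pepper', 'corn'] (min_width=11, slack=1)
Line 3: ['happy', 'wolf'] (min_width=10, slack=2)
Line 4: ['wolf', 'high'] (min_width=9, slack=3)
Line 5: ['microwave'] (min_width=9, slack=3)
Line 6: ['understand'] (min_width=10, slack=2)
Line 7: ['bus', 'guitar'] (min_width=10, slack=2)
Line 8: ['page', 'cherry'] (min_width=11, slack=1)
Line 9: ['at', 'on', 'plane'] (min_width=11, slack=1)
Line 10: ['music'] (min_width=5, slack=7)
Line 11: ['architect'] (min_width=9, slack=3)
Line 12: ['stop'] (min_width=4, slack=8)

Answer: |moon  desert|
|pepper  corn|
|happy   wolf|
|wolf    high|
|microwave   |
|understand  |
|bus   guitar|
|page  cherry|
|at  on plane|
|music       |
|architect   |
|stop        |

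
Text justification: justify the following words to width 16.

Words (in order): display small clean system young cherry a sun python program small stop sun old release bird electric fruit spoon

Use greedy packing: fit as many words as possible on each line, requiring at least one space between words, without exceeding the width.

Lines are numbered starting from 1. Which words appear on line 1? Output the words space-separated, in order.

Line 1: ['display', 'small'] (min_width=13, slack=3)
Line 2: ['clean', 'system'] (min_width=12, slack=4)
Line 3: ['young', 'cherry', 'a'] (min_width=14, slack=2)
Line 4: ['sun', 'python'] (min_width=10, slack=6)
Line 5: ['program', 'small'] (min_width=13, slack=3)
Line 6: ['stop', 'sun', 'old'] (min_width=12, slack=4)
Line 7: ['release', 'bird'] (min_width=12, slack=4)
Line 8: ['electric', 'fruit'] (min_width=14, slack=2)
Line 9: ['spoon'] (min_width=5, slack=11)

Answer: display small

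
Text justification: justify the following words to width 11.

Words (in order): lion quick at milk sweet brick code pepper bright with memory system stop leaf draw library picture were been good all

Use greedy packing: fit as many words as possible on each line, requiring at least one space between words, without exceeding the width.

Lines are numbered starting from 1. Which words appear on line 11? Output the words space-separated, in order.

Line 1: ['lion', 'quick'] (min_width=10, slack=1)
Line 2: ['at', 'milk'] (min_width=7, slack=4)
Line 3: ['sweet', 'brick'] (min_width=11, slack=0)
Line 4: ['code', 'pepper'] (min_width=11, slack=0)
Line 5: ['bright', 'with'] (min_width=11, slack=0)
Line 6: ['memory'] (min_width=6, slack=5)
Line 7: ['system', 'stop'] (min_width=11, slack=0)
Line 8: ['leaf', 'draw'] (min_width=9, slack=2)
Line 9: ['library'] (min_width=7, slack=4)
Line 10: ['picture'] (min_width=7, slack=4)
Line 11: ['were', 'been'] (min_width=9, slack=2)
Line 12: ['good', 'all'] (min_width=8, slack=3)

Answer: were been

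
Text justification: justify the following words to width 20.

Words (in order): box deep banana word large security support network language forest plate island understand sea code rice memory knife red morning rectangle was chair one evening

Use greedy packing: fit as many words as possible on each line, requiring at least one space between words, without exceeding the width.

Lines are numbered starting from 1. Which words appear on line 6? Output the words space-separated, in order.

Line 1: ['box', 'deep', 'banana', 'word'] (min_width=20, slack=0)
Line 2: ['large', 'security'] (min_width=14, slack=6)
Line 3: ['support', 'network'] (min_width=15, slack=5)
Line 4: ['language', 'forest'] (min_width=15, slack=5)
Line 5: ['plate', 'island'] (min_width=12, slack=8)
Line 6: ['understand', 'sea', 'code'] (min_width=19, slack=1)
Line 7: ['rice', 'memory', 'knife'] (min_width=17, slack=3)
Line 8: ['red', 'morning'] (min_width=11, slack=9)
Line 9: ['rectangle', 'was', 'chair'] (min_width=19, slack=1)
Line 10: ['one', 'evening'] (min_width=11, slack=9)

Answer: understand sea code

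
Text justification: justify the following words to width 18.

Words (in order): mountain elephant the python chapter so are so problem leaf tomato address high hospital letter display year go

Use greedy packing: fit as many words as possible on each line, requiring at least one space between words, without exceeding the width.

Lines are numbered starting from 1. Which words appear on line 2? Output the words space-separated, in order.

Answer: the python chapter

Derivation:
Line 1: ['mountain', 'elephant'] (min_width=17, slack=1)
Line 2: ['the', 'python', 'chapter'] (min_width=18, slack=0)
Line 3: ['so', 'are', 'so', 'problem'] (min_width=17, slack=1)
Line 4: ['leaf', 'tomato'] (min_width=11, slack=7)
Line 5: ['address', 'high'] (min_width=12, slack=6)
Line 6: ['hospital', 'letter'] (min_width=15, slack=3)
Line 7: ['display', 'year', 'go'] (min_width=15, slack=3)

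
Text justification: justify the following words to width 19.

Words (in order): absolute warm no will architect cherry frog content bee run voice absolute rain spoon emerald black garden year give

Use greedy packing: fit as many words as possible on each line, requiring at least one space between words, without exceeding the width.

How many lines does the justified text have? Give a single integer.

Line 1: ['absolute', 'warm', 'no'] (min_width=16, slack=3)
Line 2: ['will', 'architect'] (min_width=14, slack=5)
Line 3: ['cherry', 'frog', 'content'] (min_width=19, slack=0)
Line 4: ['bee', 'run', 'voice'] (min_width=13, slack=6)
Line 5: ['absolute', 'rain', 'spoon'] (min_width=19, slack=0)
Line 6: ['emerald', 'black'] (min_width=13, slack=6)
Line 7: ['garden', 'year', 'give'] (min_width=16, slack=3)
Total lines: 7

Answer: 7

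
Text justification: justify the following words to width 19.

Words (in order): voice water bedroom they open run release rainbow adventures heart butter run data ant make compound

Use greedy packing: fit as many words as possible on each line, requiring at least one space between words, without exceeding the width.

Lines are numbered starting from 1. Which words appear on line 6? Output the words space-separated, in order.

Answer: make compound

Derivation:
Line 1: ['voice', 'water', 'bedroom'] (min_width=19, slack=0)
Line 2: ['they', 'open', 'run'] (min_width=13, slack=6)
Line 3: ['release', 'rainbow'] (min_width=15, slack=4)
Line 4: ['adventures', 'heart'] (min_width=16, slack=3)
Line 5: ['butter', 'run', 'data', 'ant'] (min_width=19, slack=0)
Line 6: ['make', 'compound'] (min_width=13, slack=6)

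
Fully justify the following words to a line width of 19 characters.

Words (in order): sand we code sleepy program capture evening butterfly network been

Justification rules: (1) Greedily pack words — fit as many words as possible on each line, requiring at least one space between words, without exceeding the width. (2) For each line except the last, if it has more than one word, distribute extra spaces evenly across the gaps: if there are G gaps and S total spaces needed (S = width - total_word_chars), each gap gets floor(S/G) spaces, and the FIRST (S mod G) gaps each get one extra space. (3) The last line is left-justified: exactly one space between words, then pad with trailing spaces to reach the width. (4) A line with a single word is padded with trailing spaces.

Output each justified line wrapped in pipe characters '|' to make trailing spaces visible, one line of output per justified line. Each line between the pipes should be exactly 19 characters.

Answer: |sand we code sleepy|
|program     capture|
|evening   butterfly|
|network been       |

Derivation:
Line 1: ['sand', 'we', 'code', 'sleepy'] (min_width=19, slack=0)
Line 2: ['program', 'capture'] (min_width=15, slack=4)
Line 3: ['evening', 'butterfly'] (min_width=17, slack=2)
Line 4: ['network', 'been'] (min_width=12, slack=7)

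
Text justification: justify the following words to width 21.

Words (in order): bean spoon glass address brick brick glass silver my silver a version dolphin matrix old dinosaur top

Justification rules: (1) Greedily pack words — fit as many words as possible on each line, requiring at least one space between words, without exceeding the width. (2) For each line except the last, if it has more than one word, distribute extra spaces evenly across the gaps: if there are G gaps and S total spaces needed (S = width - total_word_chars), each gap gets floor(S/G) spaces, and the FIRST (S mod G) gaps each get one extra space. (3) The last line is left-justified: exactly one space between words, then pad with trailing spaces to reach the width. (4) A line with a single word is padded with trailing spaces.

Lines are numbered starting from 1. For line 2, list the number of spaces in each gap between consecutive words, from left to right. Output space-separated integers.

Answer: 2 2

Derivation:
Line 1: ['bean', 'spoon', 'glass'] (min_width=16, slack=5)
Line 2: ['address', 'brick', 'brick'] (min_width=19, slack=2)
Line 3: ['glass', 'silver', 'my'] (min_width=15, slack=6)
Line 4: ['silver', 'a', 'version'] (min_width=16, slack=5)
Line 5: ['dolphin', 'matrix', 'old'] (min_width=18, slack=3)
Line 6: ['dinosaur', 'top'] (min_width=12, slack=9)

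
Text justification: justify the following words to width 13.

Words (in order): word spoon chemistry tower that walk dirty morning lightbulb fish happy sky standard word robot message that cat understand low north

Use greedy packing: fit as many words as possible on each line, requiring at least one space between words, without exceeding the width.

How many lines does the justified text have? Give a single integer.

Answer: 13

Derivation:
Line 1: ['word', 'spoon'] (min_width=10, slack=3)
Line 2: ['chemistry'] (min_width=9, slack=4)
Line 3: ['tower', 'that'] (min_width=10, slack=3)
Line 4: ['walk', 'dirty'] (min_width=10, slack=3)
Line 5: ['morning'] (min_width=7, slack=6)
Line 6: ['lightbulb'] (min_width=9, slack=4)
Line 7: ['fish', 'happy'] (min_width=10, slack=3)
Line 8: ['sky', 'standard'] (min_width=12, slack=1)
Line 9: ['word', 'robot'] (min_width=10, slack=3)
Line 10: ['message', 'that'] (min_width=12, slack=1)
Line 11: ['cat'] (min_width=3, slack=10)
Line 12: ['understand'] (min_width=10, slack=3)
Line 13: ['low', 'north'] (min_width=9, slack=4)
Total lines: 13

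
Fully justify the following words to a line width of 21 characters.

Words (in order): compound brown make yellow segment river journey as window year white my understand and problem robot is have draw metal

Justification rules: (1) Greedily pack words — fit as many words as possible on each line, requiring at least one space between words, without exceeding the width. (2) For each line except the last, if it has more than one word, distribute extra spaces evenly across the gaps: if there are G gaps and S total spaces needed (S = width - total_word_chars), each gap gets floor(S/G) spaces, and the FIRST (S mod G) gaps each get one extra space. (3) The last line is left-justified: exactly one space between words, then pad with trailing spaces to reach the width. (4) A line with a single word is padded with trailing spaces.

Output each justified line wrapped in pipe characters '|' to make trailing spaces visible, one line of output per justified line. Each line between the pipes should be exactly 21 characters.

Answer: |compound  brown  make|
|yellow  segment river|
|journey   as   window|
|year     white     my|
|understand        and|
|problem robot is have|
|draw metal           |

Derivation:
Line 1: ['compound', 'brown', 'make'] (min_width=19, slack=2)
Line 2: ['yellow', 'segment', 'river'] (min_width=20, slack=1)
Line 3: ['journey', 'as', 'window'] (min_width=17, slack=4)
Line 4: ['year', 'white', 'my'] (min_width=13, slack=8)
Line 5: ['understand', 'and'] (min_width=14, slack=7)
Line 6: ['problem', 'robot', 'is', 'have'] (min_width=21, slack=0)
Line 7: ['draw', 'metal'] (min_width=10, slack=11)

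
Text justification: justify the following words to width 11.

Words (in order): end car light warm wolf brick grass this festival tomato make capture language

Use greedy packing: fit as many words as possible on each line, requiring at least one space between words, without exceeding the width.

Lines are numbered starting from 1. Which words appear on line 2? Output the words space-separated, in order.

Line 1: ['end', 'car'] (min_width=7, slack=4)
Line 2: ['light', 'warm'] (min_width=10, slack=1)
Line 3: ['wolf', 'brick'] (min_width=10, slack=1)
Line 4: ['grass', 'this'] (min_width=10, slack=1)
Line 5: ['festival'] (min_width=8, slack=3)
Line 6: ['tomato', 'make'] (min_width=11, slack=0)
Line 7: ['capture'] (min_width=7, slack=4)
Line 8: ['language'] (min_width=8, slack=3)

Answer: light warm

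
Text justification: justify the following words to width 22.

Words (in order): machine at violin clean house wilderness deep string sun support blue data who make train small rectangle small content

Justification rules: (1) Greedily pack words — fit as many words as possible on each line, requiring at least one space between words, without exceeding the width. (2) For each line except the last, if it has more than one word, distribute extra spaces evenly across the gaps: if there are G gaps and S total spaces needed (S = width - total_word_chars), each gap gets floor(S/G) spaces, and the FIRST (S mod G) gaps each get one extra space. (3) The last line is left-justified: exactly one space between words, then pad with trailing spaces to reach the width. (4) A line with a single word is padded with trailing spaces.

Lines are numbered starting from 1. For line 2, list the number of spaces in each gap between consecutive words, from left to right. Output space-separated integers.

Answer: 1 1

Derivation:
Line 1: ['machine', 'at', 'violin'] (min_width=17, slack=5)
Line 2: ['clean', 'house', 'wilderness'] (min_width=22, slack=0)
Line 3: ['deep', 'string', 'sun'] (min_width=15, slack=7)
Line 4: ['support', 'blue', 'data', 'who'] (min_width=21, slack=1)
Line 5: ['make', 'train', 'small'] (min_width=16, slack=6)
Line 6: ['rectangle', 'small'] (min_width=15, slack=7)
Line 7: ['content'] (min_width=7, slack=15)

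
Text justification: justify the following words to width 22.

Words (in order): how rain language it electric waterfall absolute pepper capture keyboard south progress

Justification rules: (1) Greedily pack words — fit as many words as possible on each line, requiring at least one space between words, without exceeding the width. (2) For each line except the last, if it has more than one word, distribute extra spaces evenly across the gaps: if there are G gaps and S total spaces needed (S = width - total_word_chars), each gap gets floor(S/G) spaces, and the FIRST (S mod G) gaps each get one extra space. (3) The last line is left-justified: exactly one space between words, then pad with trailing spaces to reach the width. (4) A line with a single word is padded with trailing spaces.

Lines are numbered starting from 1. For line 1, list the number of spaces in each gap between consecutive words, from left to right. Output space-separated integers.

Answer: 2 2 1

Derivation:
Line 1: ['how', 'rain', 'language', 'it'] (min_width=20, slack=2)
Line 2: ['electric', 'waterfall'] (min_width=18, slack=4)
Line 3: ['absolute', 'pepper'] (min_width=15, slack=7)
Line 4: ['capture', 'keyboard', 'south'] (min_width=22, slack=0)
Line 5: ['progress'] (min_width=8, slack=14)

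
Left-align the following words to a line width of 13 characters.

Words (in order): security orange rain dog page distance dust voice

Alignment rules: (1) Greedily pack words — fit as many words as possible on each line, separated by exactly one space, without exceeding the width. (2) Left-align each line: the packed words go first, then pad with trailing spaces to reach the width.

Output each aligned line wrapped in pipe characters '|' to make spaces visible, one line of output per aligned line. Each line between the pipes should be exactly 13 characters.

Answer: |security     |
|orange rain  |
|dog page     |
|distance dust|
|voice        |

Derivation:
Line 1: ['security'] (min_width=8, slack=5)
Line 2: ['orange', 'rain'] (min_width=11, slack=2)
Line 3: ['dog', 'page'] (min_width=8, slack=5)
Line 4: ['distance', 'dust'] (min_width=13, slack=0)
Line 5: ['voice'] (min_width=5, slack=8)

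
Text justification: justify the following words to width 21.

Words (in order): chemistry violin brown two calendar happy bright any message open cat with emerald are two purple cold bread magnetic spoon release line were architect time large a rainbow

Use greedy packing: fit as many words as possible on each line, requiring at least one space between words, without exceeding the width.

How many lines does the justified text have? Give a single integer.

Answer: 10

Derivation:
Line 1: ['chemistry', 'violin'] (min_width=16, slack=5)
Line 2: ['brown', 'two', 'calendar'] (min_width=18, slack=3)
Line 3: ['happy', 'bright', 'any'] (min_width=16, slack=5)
Line 4: ['message', 'open', 'cat', 'with'] (min_width=21, slack=0)
Line 5: ['emerald', 'are', 'two'] (min_width=15, slack=6)
Line 6: ['purple', 'cold', 'bread'] (min_width=17, slack=4)
Line 7: ['magnetic', 'spoon'] (min_width=14, slack=7)
Line 8: ['release', 'line', 'were'] (min_width=17, slack=4)
Line 9: ['architect', 'time', 'large'] (min_width=20, slack=1)
Line 10: ['a', 'rainbow'] (min_width=9, slack=12)
Total lines: 10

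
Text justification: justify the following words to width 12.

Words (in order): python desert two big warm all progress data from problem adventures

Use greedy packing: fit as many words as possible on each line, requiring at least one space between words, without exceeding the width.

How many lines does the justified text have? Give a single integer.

Answer: 7

Derivation:
Line 1: ['python'] (min_width=6, slack=6)
Line 2: ['desert', 'two'] (min_width=10, slack=2)
Line 3: ['big', 'warm', 'all'] (min_width=12, slack=0)
Line 4: ['progress'] (min_width=8, slack=4)
Line 5: ['data', 'from'] (min_width=9, slack=3)
Line 6: ['problem'] (min_width=7, slack=5)
Line 7: ['adventures'] (min_width=10, slack=2)
Total lines: 7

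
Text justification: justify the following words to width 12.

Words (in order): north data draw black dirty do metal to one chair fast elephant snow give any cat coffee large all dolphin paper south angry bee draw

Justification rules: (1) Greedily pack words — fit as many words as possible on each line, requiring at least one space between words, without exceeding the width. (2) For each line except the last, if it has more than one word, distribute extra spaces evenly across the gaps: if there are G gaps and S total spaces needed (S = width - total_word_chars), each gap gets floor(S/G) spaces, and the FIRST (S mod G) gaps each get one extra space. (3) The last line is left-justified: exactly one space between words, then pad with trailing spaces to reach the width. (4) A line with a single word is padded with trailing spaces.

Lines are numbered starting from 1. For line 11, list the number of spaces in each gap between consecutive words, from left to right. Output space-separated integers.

Line 1: ['north', 'data'] (min_width=10, slack=2)
Line 2: ['draw', 'black'] (min_width=10, slack=2)
Line 3: ['dirty', 'do'] (min_width=8, slack=4)
Line 4: ['metal', 'to', 'one'] (min_width=12, slack=0)
Line 5: ['chair', 'fast'] (min_width=10, slack=2)
Line 6: ['elephant'] (min_width=8, slack=4)
Line 7: ['snow', 'give'] (min_width=9, slack=3)
Line 8: ['any', 'cat'] (min_width=7, slack=5)
Line 9: ['coffee', 'large'] (min_width=12, slack=0)
Line 10: ['all', 'dolphin'] (min_width=11, slack=1)
Line 11: ['paper', 'south'] (min_width=11, slack=1)
Line 12: ['angry', 'bee'] (min_width=9, slack=3)
Line 13: ['draw'] (min_width=4, slack=8)

Answer: 2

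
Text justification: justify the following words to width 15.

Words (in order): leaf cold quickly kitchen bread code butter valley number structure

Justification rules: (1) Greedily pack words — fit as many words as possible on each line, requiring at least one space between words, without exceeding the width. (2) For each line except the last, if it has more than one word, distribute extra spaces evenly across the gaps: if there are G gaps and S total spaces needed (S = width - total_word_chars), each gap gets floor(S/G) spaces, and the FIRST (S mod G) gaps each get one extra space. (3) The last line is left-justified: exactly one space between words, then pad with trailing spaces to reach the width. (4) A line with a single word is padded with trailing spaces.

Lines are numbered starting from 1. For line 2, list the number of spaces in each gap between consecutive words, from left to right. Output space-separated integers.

Answer: 1

Derivation:
Line 1: ['leaf', 'cold'] (min_width=9, slack=6)
Line 2: ['quickly', 'kitchen'] (min_width=15, slack=0)
Line 3: ['bread', 'code'] (min_width=10, slack=5)
Line 4: ['butter', 'valley'] (min_width=13, slack=2)
Line 5: ['number'] (min_width=6, slack=9)
Line 6: ['structure'] (min_width=9, slack=6)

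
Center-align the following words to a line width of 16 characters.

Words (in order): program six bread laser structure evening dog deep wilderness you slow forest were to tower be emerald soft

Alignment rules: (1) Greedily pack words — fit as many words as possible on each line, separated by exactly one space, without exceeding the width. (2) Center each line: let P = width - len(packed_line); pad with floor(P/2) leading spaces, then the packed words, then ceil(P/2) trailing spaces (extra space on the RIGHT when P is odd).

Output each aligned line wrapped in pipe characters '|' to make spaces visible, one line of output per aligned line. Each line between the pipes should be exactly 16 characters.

Answer: |  program six   |
|  bread laser   |
|   structure    |
|evening dog deep|
| wilderness you |
|slow forest were|
|  to tower be   |
|  emerald soft  |

Derivation:
Line 1: ['program', 'six'] (min_width=11, slack=5)
Line 2: ['bread', 'laser'] (min_width=11, slack=5)
Line 3: ['structure'] (min_width=9, slack=7)
Line 4: ['evening', 'dog', 'deep'] (min_width=16, slack=0)
Line 5: ['wilderness', 'you'] (min_width=14, slack=2)
Line 6: ['slow', 'forest', 'were'] (min_width=16, slack=0)
Line 7: ['to', 'tower', 'be'] (min_width=11, slack=5)
Line 8: ['emerald', 'soft'] (min_width=12, slack=4)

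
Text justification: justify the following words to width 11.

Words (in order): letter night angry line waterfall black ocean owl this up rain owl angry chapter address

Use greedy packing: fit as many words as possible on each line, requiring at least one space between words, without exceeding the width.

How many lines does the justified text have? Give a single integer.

Answer: 10

Derivation:
Line 1: ['letter'] (min_width=6, slack=5)
Line 2: ['night', 'angry'] (min_width=11, slack=0)
Line 3: ['line'] (min_width=4, slack=7)
Line 4: ['waterfall'] (min_width=9, slack=2)
Line 5: ['black', 'ocean'] (min_width=11, slack=0)
Line 6: ['owl', 'this', 'up'] (min_width=11, slack=0)
Line 7: ['rain', 'owl'] (min_width=8, slack=3)
Line 8: ['angry'] (min_width=5, slack=6)
Line 9: ['chapter'] (min_width=7, slack=4)
Line 10: ['address'] (min_width=7, slack=4)
Total lines: 10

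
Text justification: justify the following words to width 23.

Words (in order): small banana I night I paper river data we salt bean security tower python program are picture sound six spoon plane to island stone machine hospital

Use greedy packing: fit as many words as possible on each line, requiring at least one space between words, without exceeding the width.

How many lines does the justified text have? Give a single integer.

Line 1: ['small', 'banana', 'I', 'night', 'I'] (min_width=22, slack=1)
Line 2: ['paper', 'river', 'data', 'we'] (min_width=19, slack=4)
Line 3: ['salt', 'bean', 'security'] (min_width=18, slack=5)
Line 4: ['tower', 'python', 'program'] (min_width=20, slack=3)
Line 5: ['are', 'picture', 'sound', 'six'] (min_width=21, slack=2)
Line 6: ['spoon', 'plane', 'to', 'island'] (min_width=21, slack=2)
Line 7: ['stone', 'machine', 'hospital'] (min_width=22, slack=1)
Total lines: 7

Answer: 7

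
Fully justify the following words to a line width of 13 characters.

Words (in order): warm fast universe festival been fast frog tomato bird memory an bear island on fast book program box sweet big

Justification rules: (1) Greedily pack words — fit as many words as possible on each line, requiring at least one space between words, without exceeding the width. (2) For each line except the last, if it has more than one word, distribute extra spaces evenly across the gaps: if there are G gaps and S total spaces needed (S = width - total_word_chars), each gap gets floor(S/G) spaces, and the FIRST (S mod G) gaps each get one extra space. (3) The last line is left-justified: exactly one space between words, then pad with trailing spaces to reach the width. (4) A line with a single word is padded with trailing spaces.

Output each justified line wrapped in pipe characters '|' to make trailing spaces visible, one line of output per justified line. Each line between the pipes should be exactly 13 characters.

Line 1: ['warm', 'fast'] (min_width=9, slack=4)
Line 2: ['universe'] (min_width=8, slack=5)
Line 3: ['festival', 'been'] (min_width=13, slack=0)
Line 4: ['fast', 'frog'] (min_width=9, slack=4)
Line 5: ['tomato', 'bird'] (min_width=11, slack=2)
Line 6: ['memory', 'an'] (min_width=9, slack=4)
Line 7: ['bear', 'island'] (min_width=11, slack=2)
Line 8: ['on', 'fast', 'book'] (min_width=12, slack=1)
Line 9: ['program', 'box'] (min_width=11, slack=2)
Line 10: ['sweet', 'big'] (min_width=9, slack=4)

Answer: |warm     fast|
|universe     |
|festival been|
|fast     frog|
|tomato   bird|
|memory     an|
|bear   island|
|on  fast book|
|program   box|
|sweet big    |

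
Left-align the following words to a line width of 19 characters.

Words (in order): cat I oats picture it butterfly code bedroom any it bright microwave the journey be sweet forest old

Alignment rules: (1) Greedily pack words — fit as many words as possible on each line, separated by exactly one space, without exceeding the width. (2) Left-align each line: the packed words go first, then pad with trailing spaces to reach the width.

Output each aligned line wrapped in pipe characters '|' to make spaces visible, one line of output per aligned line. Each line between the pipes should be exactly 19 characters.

Answer: |cat I oats picture |
|it butterfly code  |
|bedroom any it     |
|bright microwave   |
|the journey be     |
|sweet forest old   |

Derivation:
Line 1: ['cat', 'I', 'oats', 'picture'] (min_width=18, slack=1)
Line 2: ['it', 'butterfly', 'code'] (min_width=17, slack=2)
Line 3: ['bedroom', 'any', 'it'] (min_width=14, slack=5)
Line 4: ['bright', 'microwave'] (min_width=16, slack=3)
Line 5: ['the', 'journey', 'be'] (min_width=14, slack=5)
Line 6: ['sweet', 'forest', 'old'] (min_width=16, slack=3)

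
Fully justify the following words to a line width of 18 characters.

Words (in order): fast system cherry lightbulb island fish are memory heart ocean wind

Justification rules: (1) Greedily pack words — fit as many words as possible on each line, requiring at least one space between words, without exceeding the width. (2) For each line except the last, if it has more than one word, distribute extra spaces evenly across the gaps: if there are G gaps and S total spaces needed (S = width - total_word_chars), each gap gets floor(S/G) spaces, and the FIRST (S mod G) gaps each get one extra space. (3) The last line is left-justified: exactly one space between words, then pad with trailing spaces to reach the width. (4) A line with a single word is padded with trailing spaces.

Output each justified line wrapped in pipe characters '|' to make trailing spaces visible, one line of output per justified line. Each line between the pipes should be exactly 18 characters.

Answer: |fast system cherry|
|lightbulb   island|
|fish   are  memory|
|heart ocean wind  |

Derivation:
Line 1: ['fast', 'system', 'cherry'] (min_width=18, slack=0)
Line 2: ['lightbulb', 'island'] (min_width=16, slack=2)
Line 3: ['fish', 'are', 'memory'] (min_width=15, slack=3)
Line 4: ['heart', 'ocean', 'wind'] (min_width=16, slack=2)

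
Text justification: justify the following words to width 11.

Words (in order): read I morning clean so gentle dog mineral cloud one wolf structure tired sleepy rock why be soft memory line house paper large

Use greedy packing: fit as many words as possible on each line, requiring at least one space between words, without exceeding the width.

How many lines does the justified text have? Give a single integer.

Line 1: ['read', 'I'] (min_width=6, slack=5)
Line 2: ['morning'] (min_width=7, slack=4)
Line 3: ['clean', 'so'] (min_width=8, slack=3)
Line 4: ['gentle', 'dog'] (min_width=10, slack=1)
Line 5: ['mineral'] (min_width=7, slack=4)
Line 6: ['cloud', 'one'] (min_width=9, slack=2)
Line 7: ['wolf'] (min_width=4, slack=7)
Line 8: ['structure'] (min_width=9, slack=2)
Line 9: ['tired'] (min_width=5, slack=6)
Line 10: ['sleepy', 'rock'] (min_width=11, slack=0)
Line 11: ['why', 'be', 'soft'] (min_width=11, slack=0)
Line 12: ['memory', 'line'] (min_width=11, slack=0)
Line 13: ['house', 'paper'] (min_width=11, slack=0)
Line 14: ['large'] (min_width=5, slack=6)
Total lines: 14

Answer: 14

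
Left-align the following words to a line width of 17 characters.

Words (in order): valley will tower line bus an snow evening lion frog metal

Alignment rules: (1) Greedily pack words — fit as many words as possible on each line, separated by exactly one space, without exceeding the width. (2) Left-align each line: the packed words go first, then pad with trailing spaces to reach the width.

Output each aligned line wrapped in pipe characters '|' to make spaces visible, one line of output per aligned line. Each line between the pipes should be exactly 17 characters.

Line 1: ['valley', 'will', 'tower'] (min_width=17, slack=0)
Line 2: ['line', 'bus', 'an', 'snow'] (min_width=16, slack=1)
Line 3: ['evening', 'lion', 'frog'] (min_width=17, slack=0)
Line 4: ['metal'] (min_width=5, slack=12)

Answer: |valley will tower|
|line bus an snow |
|evening lion frog|
|metal            |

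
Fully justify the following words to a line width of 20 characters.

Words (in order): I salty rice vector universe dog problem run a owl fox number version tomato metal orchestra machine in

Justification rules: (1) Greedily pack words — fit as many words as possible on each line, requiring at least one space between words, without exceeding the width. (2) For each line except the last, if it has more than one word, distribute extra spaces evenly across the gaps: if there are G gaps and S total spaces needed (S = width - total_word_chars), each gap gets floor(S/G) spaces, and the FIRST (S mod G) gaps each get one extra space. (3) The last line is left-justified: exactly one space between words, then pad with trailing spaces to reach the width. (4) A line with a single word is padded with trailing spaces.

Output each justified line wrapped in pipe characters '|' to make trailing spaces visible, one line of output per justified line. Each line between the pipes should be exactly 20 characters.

Line 1: ['I', 'salty', 'rice', 'vector'] (min_width=19, slack=1)
Line 2: ['universe', 'dog', 'problem'] (min_width=20, slack=0)
Line 3: ['run', 'a', 'owl', 'fox', 'number'] (min_width=20, slack=0)
Line 4: ['version', 'tomato', 'metal'] (min_width=20, slack=0)
Line 5: ['orchestra', 'machine', 'in'] (min_width=20, slack=0)

Answer: |I  salty rice vector|
|universe dog problem|
|run a owl fox number|
|version tomato metal|
|orchestra machine in|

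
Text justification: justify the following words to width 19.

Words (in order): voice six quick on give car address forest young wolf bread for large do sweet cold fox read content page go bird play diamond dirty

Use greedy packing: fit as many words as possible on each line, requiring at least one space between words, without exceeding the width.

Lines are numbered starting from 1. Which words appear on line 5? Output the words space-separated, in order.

Line 1: ['voice', 'six', 'quick', 'on'] (min_width=18, slack=1)
Line 2: ['give', 'car', 'address'] (min_width=16, slack=3)
Line 3: ['forest', 'young', 'wolf'] (min_width=17, slack=2)
Line 4: ['bread', 'for', 'large', 'do'] (min_width=18, slack=1)
Line 5: ['sweet', 'cold', 'fox', 'read'] (min_width=19, slack=0)
Line 6: ['content', 'page', 'go'] (min_width=15, slack=4)
Line 7: ['bird', 'play', 'diamond'] (min_width=17, slack=2)
Line 8: ['dirty'] (min_width=5, slack=14)

Answer: sweet cold fox read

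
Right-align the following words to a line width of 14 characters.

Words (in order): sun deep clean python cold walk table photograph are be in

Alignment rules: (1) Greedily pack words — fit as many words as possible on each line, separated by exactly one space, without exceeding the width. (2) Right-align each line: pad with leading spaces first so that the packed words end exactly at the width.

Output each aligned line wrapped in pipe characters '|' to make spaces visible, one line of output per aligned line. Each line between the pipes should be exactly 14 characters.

Line 1: ['sun', 'deep', 'clean'] (min_width=14, slack=0)
Line 2: ['python', 'cold'] (min_width=11, slack=3)
Line 3: ['walk', 'table'] (min_width=10, slack=4)
Line 4: ['photograph', 'are'] (min_width=14, slack=0)
Line 5: ['be', 'in'] (min_width=5, slack=9)

Answer: |sun deep clean|
|   python cold|
|    walk table|
|photograph are|
|         be in|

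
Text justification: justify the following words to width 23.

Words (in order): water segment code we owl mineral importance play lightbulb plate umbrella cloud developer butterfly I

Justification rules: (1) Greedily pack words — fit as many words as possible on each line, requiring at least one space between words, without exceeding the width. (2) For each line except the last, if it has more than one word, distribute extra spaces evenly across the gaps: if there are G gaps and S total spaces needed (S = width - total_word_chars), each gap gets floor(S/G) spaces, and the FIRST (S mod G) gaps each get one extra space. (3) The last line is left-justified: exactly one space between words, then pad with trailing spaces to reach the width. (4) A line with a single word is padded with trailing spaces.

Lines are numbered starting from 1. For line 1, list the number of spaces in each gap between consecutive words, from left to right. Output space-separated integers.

Answer: 2 2 1

Derivation:
Line 1: ['water', 'segment', 'code', 'we'] (min_width=21, slack=2)
Line 2: ['owl', 'mineral', 'importance'] (min_width=22, slack=1)
Line 3: ['play', 'lightbulb', 'plate'] (min_width=20, slack=3)
Line 4: ['umbrella', 'cloud'] (min_width=14, slack=9)
Line 5: ['developer', 'butterfly', 'I'] (min_width=21, slack=2)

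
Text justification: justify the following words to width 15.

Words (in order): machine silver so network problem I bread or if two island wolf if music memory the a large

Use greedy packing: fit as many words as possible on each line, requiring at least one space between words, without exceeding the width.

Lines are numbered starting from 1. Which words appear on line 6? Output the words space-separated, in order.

Answer: music memory

Derivation:
Line 1: ['machine', 'silver'] (min_width=14, slack=1)
Line 2: ['so', 'network'] (min_width=10, slack=5)
Line 3: ['problem', 'I', 'bread'] (min_width=15, slack=0)
Line 4: ['or', 'if', 'two'] (min_width=9, slack=6)
Line 5: ['island', 'wolf', 'if'] (min_width=14, slack=1)
Line 6: ['music', 'memory'] (min_width=12, slack=3)
Line 7: ['the', 'a', 'large'] (min_width=11, slack=4)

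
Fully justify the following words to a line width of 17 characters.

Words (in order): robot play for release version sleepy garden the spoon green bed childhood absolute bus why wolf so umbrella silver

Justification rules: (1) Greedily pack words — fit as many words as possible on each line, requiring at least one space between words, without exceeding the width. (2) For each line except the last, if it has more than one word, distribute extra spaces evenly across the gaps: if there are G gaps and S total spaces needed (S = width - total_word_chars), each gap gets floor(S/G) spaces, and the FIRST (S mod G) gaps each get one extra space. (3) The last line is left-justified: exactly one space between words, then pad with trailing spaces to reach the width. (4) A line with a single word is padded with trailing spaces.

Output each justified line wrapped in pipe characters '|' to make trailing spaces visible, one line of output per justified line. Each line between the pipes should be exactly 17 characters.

Line 1: ['robot', 'play', 'for'] (min_width=14, slack=3)
Line 2: ['release', 'version'] (min_width=15, slack=2)
Line 3: ['sleepy', 'garden', 'the'] (min_width=17, slack=0)
Line 4: ['spoon', 'green', 'bed'] (min_width=15, slack=2)
Line 5: ['childhood'] (min_width=9, slack=8)
Line 6: ['absolute', 'bus', 'why'] (min_width=16, slack=1)
Line 7: ['wolf', 'so', 'umbrella'] (min_width=16, slack=1)
Line 8: ['silver'] (min_width=6, slack=11)

Answer: |robot   play  for|
|release   version|
|sleepy garden the|
|spoon  green  bed|
|childhood        |
|absolute  bus why|
|wolf  so umbrella|
|silver           |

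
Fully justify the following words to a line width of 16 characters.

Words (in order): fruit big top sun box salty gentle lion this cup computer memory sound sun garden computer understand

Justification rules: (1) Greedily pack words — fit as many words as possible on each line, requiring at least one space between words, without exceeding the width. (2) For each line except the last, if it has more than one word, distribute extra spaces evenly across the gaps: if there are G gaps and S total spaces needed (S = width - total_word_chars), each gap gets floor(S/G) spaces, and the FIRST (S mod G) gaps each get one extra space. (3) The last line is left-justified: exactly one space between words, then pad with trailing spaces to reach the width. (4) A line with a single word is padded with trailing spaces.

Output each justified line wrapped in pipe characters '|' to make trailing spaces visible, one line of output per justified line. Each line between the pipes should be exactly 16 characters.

Line 1: ['fruit', 'big', 'top'] (min_width=13, slack=3)
Line 2: ['sun', 'box', 'salty'] (min_width=13, slack=3)
Line 3: ['gentle', 'lion', 'this'] (min_width=16, slack=0)
Line 4: ['cup', 'computer'] (min_width=12, slack=4)
Line 5: ['memory', 'sound', 'sun'] (min_width=16, slack=0)
Line 6: ['garden', 'computer'] (min_width=15, slack=1)
Line 7: ['understand'] (min_width=10, slack=6)

Answer: |fruit   big  top|
|sun   box  salty|
|gentle lion this|
|cup     computer|
|memory sound sun|
|garden  computer|
|understand      |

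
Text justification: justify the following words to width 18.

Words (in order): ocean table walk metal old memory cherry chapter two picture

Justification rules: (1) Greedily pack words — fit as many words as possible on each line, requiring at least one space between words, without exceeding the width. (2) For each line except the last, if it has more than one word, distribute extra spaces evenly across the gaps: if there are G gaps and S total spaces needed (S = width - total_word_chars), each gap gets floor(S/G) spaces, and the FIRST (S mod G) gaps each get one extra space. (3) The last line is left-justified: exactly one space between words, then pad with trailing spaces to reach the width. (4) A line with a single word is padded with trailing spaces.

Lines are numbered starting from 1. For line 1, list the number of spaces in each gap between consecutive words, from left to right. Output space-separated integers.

Answer: 2 2

Derivation:
Line 1: ['ocean', 'table', 'walk'] (min_width=16, slack=2)
Line 2: ['metal', 'old', 'memory'] (min_width=16, slack=2)
Line 3: ['cherry', 'chapter', 'two'] (min_width=18, slack=0)
Line 4: ['picture'] (min_width=7, slack=11)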